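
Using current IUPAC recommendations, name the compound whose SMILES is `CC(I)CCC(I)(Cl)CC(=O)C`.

4-chloro-4,7-diiodooctan-2-one

Counting along the main chain through the carbonyl gives 8 carbons: the parent is octane.
The principal characteristic group is a ketone (C=O on an internal carbon), named with the suffix -one.
Choose the numbering such that numbering from this end puts the carbonyl group at C-2 rather than C-7.
With this numbering: the carbonyl at C-2; a chloro group at C-4; iodo groups at C-4 and C-7.
The substituents are ordered alphabetically, ignoring any di-/tri- multipliers.
Assembling the pieces gives 4-chloro-4,7-diiodooctan-2-one.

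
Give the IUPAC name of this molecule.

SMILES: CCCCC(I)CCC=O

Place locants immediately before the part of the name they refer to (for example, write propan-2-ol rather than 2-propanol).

The longest carbon chain that includes the –CHO group has 8 carbons, so the parent hydride is octane.
An aldehyde (terminal –CHO) is the principal characteristic group, giving the suffix -al.
Number the chain so that the aldehyde carbon is C-1 by definition.
With this numbering: an iodo group at C-4.
Assembling the pieces gives 4-iodooctanal.

4-iodooctanal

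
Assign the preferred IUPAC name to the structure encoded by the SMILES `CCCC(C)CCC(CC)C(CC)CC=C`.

Counting along the main chain through the multiple bond gives 11 carbons: the parent is undecane.
A C=C double bond in the chain gives the infix -ene-.
The numbering direction is chosen so that numbering from this end puts the double bond at C-1 rather than C-10.
With this numbering: the double bond between C-1 and C-2; ethyl groups at C-4 and C-5; a methyl group at C-8.
The substituents are ordered alphabetically, ignoring any di-/tri- multipliers.
Putting it together: 4,5-diethyl-8-methylundec-1-ene.

4,5-diethyl-8-methylundec-1-ene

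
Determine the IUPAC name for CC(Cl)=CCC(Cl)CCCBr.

The longest chain bearing the multiple bond is 8 carbons long (octane).
There is one C=C double bond, indicated by the ending -ene.
Number the chain so that numbering from this end puts the double bond at C-2 rather than C-6.
This places the double bond between C-2 and C-3; a bromo group at C-8; chloro groups at C-2 and C-5.
The substituents are ordered alphabetically, ignoring any di-/tri- multipliers.
Putting it together: 8-bromo-2,5-dichlorooct-2-ene.

8-bromo-2,5-dichlorooct-2-ene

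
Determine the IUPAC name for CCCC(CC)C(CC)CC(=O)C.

4,5-diethyloctan-2-one

Counting along the main chain through the carbonyl gives 8 carbons: the parent is octane.
The principal characteristic group is a ketone (C=O on an internal carbon), named with the suffix -one.
The numbering direction is chosen so that numbering from this end puts the carbonyl group at C-2 rather than C-7.
This places the carbonyl at C-2; ethyl groups at C-4 and C-5.
The name is 4,5-diethyloctan-2-one.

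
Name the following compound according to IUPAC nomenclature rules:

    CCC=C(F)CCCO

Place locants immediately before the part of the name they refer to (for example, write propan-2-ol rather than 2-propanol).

4-fluorohept-4-en-1-ol

Counting along the main chain through the –OH group and the multiple bond gives 7 carbons: the parent is heptane.
The highest-priority functional group is an alcohol (–OH), so the name ends in -ol.
The chain contains a C=C double bond, so the unsaturation ending is -ene.
Number the chain so that numbering from this end puts the hydroxyl group at C-1 rather than C-7.
With this numbering: the hydroxyl at C-1; the double bond between C-4 and C-5; a fluoro group at C-4.
The name is 4-fluorohept-4-en-1-ol.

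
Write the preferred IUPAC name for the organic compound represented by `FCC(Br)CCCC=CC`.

7-bromo-8-fluorooct-2-ene

Counting along the main chain through the multiple bond gives 8 carbons: the parent is octane.
A C=C double bond in the chain gives the infix -ene-.
The numbering direction is chosen so that numbering from this end puts the double bond at C-2 rather than C-6.
This places the double bond between C-2 and C-3; a bromo group at C-7; a fluoro group at C-8.
Prefixes are listed alphabetically: bromo, fluoro.
The name is 7-bromo-8-fluorooct-2-ene.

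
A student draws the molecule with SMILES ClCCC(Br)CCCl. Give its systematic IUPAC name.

3-bromo-1,5-dichloropentane

The longest carbon chain is 5 atoms: the parent is pentane.
Numbering from either end gives identical locants here.
With this numbering: a bromo group at C-3; chloro groups at C-1 and C-5.
Substituent prefixes are cited in alphabetical order (multiplying prefixes like di-/tri- are ignored for ordering).
The name is 3-bromo-1,5-dichloropentane.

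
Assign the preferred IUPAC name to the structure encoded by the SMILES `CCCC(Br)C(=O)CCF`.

4-bromo-1-fluoroheptan-3-one

Counting along the main chain through the carbonyl gives 7 carbons: the parent is heptane.
The highest-priority functional group is a ketone (C=O on an internal carbon), so the name ends in -one.
Choose the numbering such that numbering from this end puts the carbonyl group at C-3 rather than C-5.
That gives the carbonyl at C-3; a bromo group at C-4; a fluoro group at C-1.
Prefixes are listed alphabetically: bromo, fluoro.
Putting it together: 4-bromo-1-fluoroheptan-3-one.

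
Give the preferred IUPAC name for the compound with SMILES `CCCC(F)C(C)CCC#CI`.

6-fluoro-1-iodo-5-methylnon-1-yne

The longest chain bearing the multiple bond is 9 carbons long (nonane).
A C≡C triple bond in the chain gives the infix -yne-.
Choose the numbering such that numbering from this end puts the triple bond at C-1 rather than C-8.
With this numbering: the triple bond between C-1 and C-2; a fluoro group at C-6; an iodo group at C-1; a methyl group at C-5.
Substituent prefixes are cited in alphabetical order (multiplying prefixes like di-/tri- are ignored for ordering).
The name is 6-fluoro-1-iodo-5-methylnon-1-yne.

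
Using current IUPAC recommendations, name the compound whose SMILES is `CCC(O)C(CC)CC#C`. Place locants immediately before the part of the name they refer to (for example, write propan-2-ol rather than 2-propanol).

The longest carbon chain that includes the –OH group and the multiple bond has 7 carbons, so the parent hydride is heptane.
An alcohol (–OH) is the principal characteristic group, giving the suffix -ol.
A C≡C triple bond in the chain gives the infix -yne-.
Number the chain so that numbering from this end puts the hydroxyl group at C-3 rather than C-5.
With this numbering: the hydroxyl at C-3; the triple bond between C-6 and C-7; an ethyl group at C-4.
Putting it together: 4-ethylhept-6-yn-3-ol.

4-ethylhept-6-yn-3-ol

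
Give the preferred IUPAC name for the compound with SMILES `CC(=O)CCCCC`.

Counting along the main chain through the carbonyl gives 7 carbons: the parent is heptane.
The highest-priority functional group is a ketone (C=O on an internal carbon), so the name ends in -one.
Choose the numbering such that numbering from this end puts the carbonyl group at C-2 rather than C-6.
With this numbering: the carbonyl at C-2.
Putting it together: heptan-2-one.

heptan-2-one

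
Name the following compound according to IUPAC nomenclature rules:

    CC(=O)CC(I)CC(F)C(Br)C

Counting along the main chain through the carbonyl gives 8 carbons: the parent is octane.
A ketone (C=O on an internal carbon) is the principal characteristic group, giving the suffix -one.
The numbering direction is chosen so that numbering from this end puts the carbonyl group at C-2 rather than C-7.
This places the carbonyl at C-2; a bromo group at C-7; a fluoro group at C-6; an iodo group at C-4.
The substituents are ordered alphabetically, ignoring any di-/tri- multipliers.
Putting it together: 7-bromo-6-fluoro-4-iodooctan-2-one.

7-bromo-6-fluoro-4-iodooctan-2-one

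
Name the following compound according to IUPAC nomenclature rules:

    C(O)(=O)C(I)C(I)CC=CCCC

2,3-diiodonon-5-enoic acid

The longest carbon chain that includes the –COOH group and the multiple bond has 9 carbons, so the parent hydride is nonane.
The principal characteristic group is a carboxylic acid (terminal –COOH), named with the suffix -oic acid.
A C=C double bond in the chain gives the infix -ene-.
The numbering direction is chosen so that the carboxylic acid carbon is C-1 by definition.
This places the double bond between C-5 and C-6; iodo groups at C-2 and C-3.
Assembling the pieces gives 2,3-diiodonon-5-enoic acid.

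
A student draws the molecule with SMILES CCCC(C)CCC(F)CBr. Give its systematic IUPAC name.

1-bromo-2-fluoro-5-methyloctane

The longest continuous carbon chain has 8 atoms, so the parent hydride is octane.
Number the chain so that the substituent locant set {1,2,5} is lower than {4,7,8} at the first point of difference.
With this numbering: a bromo group at C-1; a fluoro group at C-2; a methyl group at C-5.
The substituents are ordered alphabetically, ignoring any di-/tri- multipliers.
Assembling the pieces gives 1-bromo-2-fluoro-5-methyloctane.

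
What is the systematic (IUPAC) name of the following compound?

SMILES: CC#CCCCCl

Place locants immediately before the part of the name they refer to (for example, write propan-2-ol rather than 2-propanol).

6-chlorohex-2-yne

The longest chain bearing the multiple bond is 6 carbons long (hexane).
The chain contains a C≡C triple bond, so the unsaturation ending is -yne.
Number the chain so that numbering from this end puts the triple bond at C-2 rather than C-4.
That gives the triple bond between C-2 and C-3; a chloro group at C-6.
The name is 6-chlorohex-2-yne.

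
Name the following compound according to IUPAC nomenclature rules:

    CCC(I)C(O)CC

4-iodohexan-3-ol

The longest chain bearing the –OH group is 6 carbons long (hexane).
The highest-priority functional group is an alcohol (–OH), so the name ends in -ol.
Choose the numbering such that numbering from this end puts the hydroxyl group at C-3 rather than C-4.
That gives the hydroxyl at C-3; an iodo group at C-4.
The name is 4-iodohexan-3-ol.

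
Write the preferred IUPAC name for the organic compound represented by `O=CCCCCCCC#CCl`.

9-chloronon-8-ynal

The longest carbon chain that includes the –CHO group and the multiple bond has 9 carbons, so the parent hydride is nonane.
An aldehyde (terminal –CHO) is the principal characteristic group, giving the suffix -al.
There is one C≡C triple bond, indicated by the ending -yne.
The numbering direction is chosen so that the aldehyde carbon is C-1 by definition.
This places the triple bond between C-8 and C-9; a chloro group at C-9.
Putting it together: 9-chloronon-8-ynal.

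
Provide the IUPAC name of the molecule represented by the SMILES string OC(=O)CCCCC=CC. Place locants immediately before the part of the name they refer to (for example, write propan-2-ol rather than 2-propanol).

Counting along the main chain through the –COOH group and the multiple bond gives 8 carbons: the parent is octane.
The highest-priority functional group is a carboxylic acid (terminal –COOH), so the name ends in -oic acid.
A C=C double bond in the chain gives the infix -ene-.
Number the chain so that the carboxylic acid carbon is C-1 by definition.
With this numbering: the double bond between C-6 and C-7.
Assembling the pieces gives oct-6-enoic acid.

oct-6-enoic acid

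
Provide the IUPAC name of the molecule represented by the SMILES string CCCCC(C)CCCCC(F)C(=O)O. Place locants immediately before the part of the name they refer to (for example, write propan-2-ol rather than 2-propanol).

The longest carbon chain that includes the –COOH group has 11 carbons, so the parent hydride is undecane.
A carboxylic acid (terminal –COOH) is the principal characteristic group, giving the suffix -oic acid.
The numbering direction is chosen so that the carboxylic acid carbon is C-1 by definition.
That gives a fluoro group at C-2; a methyl group at C-7.
Substituent prefixes are cited in alphabetical order (multiplying prefixes like di-/tri- are ignored for ordering).
Assembling the pieces gives 2-fluoro-7-methylundecanoic acid.

2-fluoro-7-methylundecanoic acid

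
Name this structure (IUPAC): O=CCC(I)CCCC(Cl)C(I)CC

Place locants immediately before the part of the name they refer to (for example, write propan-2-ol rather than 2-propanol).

7-chloro-3,8-diiododecanal

The longest carbon chain that includes the –CHO group has 10 carbons, so the parent hydride is decane.
The highest-priority functional group is an aldehyde (terminal –CHO), so the name ends in -al.
The numbering direction is chosen so that the aldehyde carbon is C-1 by definition.
This places a chloro group at C-7; iodo groups at C-3 and C-8.
Prefixes are listed alphabetically: chloro, iodo.
The name is 7-chloro-3,8-diiododecanal.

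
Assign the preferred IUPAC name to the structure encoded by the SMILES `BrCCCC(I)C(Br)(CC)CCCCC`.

1,5-dibromo-5-ethyl-4-iododecane

The parent chain contains 10 carbons (decane).
Number the chain so that the substituent locant set {1,4,5,5} is lower than {6,6,7,10} at the first point of difference.
That gives bromo groups at C-1 and C-5; an ethyl group at C-5; an iodo group at C-4.
Substituent prefixes are cited in alphabetical order (multiplying prefixes like di-/tri- are ignored for ordering).
Putting it together: 1,5-dibromo-5-ethyl-4-iododecane.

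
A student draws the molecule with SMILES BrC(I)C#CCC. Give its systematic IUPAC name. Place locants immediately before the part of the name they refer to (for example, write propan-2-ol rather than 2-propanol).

1-bromo-1-iodopent-2-yne

The longest chain bearing the multiple bond is 5 carbons long (pentane).
A C≡C triple bond in the chain gives the infix -yne-.
Number the chain so that numbering from this end puts the triple bond at C-2 rather than C-3.
That gives the triple bond between C-2 and C-3; a bromo group at C-1; an iodo group at C-1.
The substituents are ordered alphabetically, ignoring any di-/tri- multipliers.
The name is 1-bromo-1-iodopent-2-yne.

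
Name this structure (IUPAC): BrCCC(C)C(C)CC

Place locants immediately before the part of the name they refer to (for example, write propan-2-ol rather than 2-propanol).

The longest continuous carbon chain has 6 atoms, so the parent hydride is hexane.
The numbering direction is chosen so that the substituent locant set {1,3,4} is lower than {3,4,6} at the first point of difference.
This places a bromo group at C-1; methyl groups at C-3 and C-4.
Substituent prefixes are cited in alphabetical order (multiplying prefixes like di-/tri- are ignored for ordering).
Assembling the pieces gives 1-bromo-3,4-dimethylhexane.

1-bromo-3,4-dimethylhexane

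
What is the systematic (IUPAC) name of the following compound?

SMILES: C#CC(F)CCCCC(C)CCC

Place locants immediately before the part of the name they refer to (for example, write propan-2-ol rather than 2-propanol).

3-fluoro-8-methylundec-1-yne

Counting along the main chain through the multiple bond gives 11 carbons: the parent is undecane.
The chain contains a C≡C triple bond, so the unsaturation ending is -yne.
The numbering direction is chosen so that numbering from this end puts the triple bond at C-1 rather than C-10.
This places the triple bond between C-1 and C-2; a fluoro group at C-3; a methyl group at C-8.
Substituent prefixes are cited in alphabetical order (multiplying prefixes like di-/tri- are ignored for ordering).
Putting it together: 3-fluoro-8-methylundec-1-yne.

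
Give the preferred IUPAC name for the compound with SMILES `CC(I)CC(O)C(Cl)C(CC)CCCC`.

The longest chain bearing the –OH group is 10 carbons long (decane).
An alcohol (–OH) is the principal characteristic group, giving the suffix -ol.
The numbering direction is chosen so that numbering from this end puts the hydroxyl group at C-4 rather than C-7.
This places the hydroxyl at C-4; a chloro group at C-5; an ethyl group at C-6; an iodo group at C-2.
The substituents are ordered alphabetically, ignoring any di-/tri- multipliers.
The name is 5-chloro-6-ethyl-2-iododecan-4-ol.

5-chloro-6-ethyl-2-iododecan-4-ol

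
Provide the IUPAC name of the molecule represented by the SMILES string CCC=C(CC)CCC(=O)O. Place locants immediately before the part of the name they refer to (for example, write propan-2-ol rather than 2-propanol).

4-ethylhept-4-enoic acid

Counting along the main chain through the –COOH group and the multiple bond gives 7 carbons: the parent is heptane.
The highest-priority functional group is a carboxylic acid (terminal –COOH), so the name ends in -oic acid.
The chain contains a C=C double bond, so the unsaturation ending is -ene.
Choose the numbering such that the carboxylic acid carbon is C-1 by definition.
With this numbering: the double bond between C-4 and C-5; an ethyl group at C-4.
Assembling the pieces gives 4-ethylhept-4-enoic acid.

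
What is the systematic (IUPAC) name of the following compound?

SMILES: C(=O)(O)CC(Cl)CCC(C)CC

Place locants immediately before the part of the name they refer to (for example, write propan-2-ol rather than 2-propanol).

3-chloro-6-methyloctanoic acid

Counting along the main chain through the –COOH group gives 8 carbons: the parent is octane.
A carboxylic acid (terminal –COOH) is the principal characteristic group, giving the suffix -oic acid.
Choose the numbering such that the carboxylic acid carbon is C-1 by definition.
That gives a chloro group at C-3; a methyl group at C-6.
Prefixes are listed alphabetically: chloro, methyl.
The name is 3-chloro-6-methyloctanoic acid.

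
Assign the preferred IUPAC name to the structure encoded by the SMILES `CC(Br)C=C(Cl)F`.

3-bromo-1-chloro-1-fluorobut-1-ene

The longest chain bearing the multiple bond is 4 carbons long (butane).
A C=C double bond in the chain gives the infix -ene-.
Number the chain so that numbering from this end puts the double bond at C-1 rather than C-3.
With this numbering: the double bond between C-1 and C-2; a bromo group at C-3; a chloro group at C-1; a fluoro group at C-1.
Prefixes are listed alphabetically: bromo, chloro, fluoro.
Putting it together: 3-bromo-1-chloro-1-fluorobut-1-ene.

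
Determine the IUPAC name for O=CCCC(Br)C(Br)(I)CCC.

The longest chain bearing the –CHO group is 8 carbons long (octane).
The principal characteristic group is an aldehyde (terminal –CHO), named with the suffix -al.
Number the chain so that the aldehyde carbon is C-1 by definition.
This places bromo groups at C-4 and C-5; an iodo group at C-5.
The substituents are ordered alphabetically, ignoring any di-/tri- multipliers.
Putting it together: 4,5-dibromo-5-iodooctanal.

4,5-dibromo-5-iodooctanal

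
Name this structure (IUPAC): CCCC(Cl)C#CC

The longest chain bearing the multiple bond is 7 carbons long (heptane).
The chain contains a C≡C triple bond, so the unsaturation ending is -yne.
Choose the numbering such that numbering from this end puts the triple bond at C-2 rather than C-5.
This places the triple bond between C-2 and C-3; a chloro group at C-4.
Assembling the pieces gives 4-chlorohept-2-yne.

4-chlorohept-2-yne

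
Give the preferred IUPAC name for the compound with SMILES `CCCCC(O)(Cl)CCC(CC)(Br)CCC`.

8-bromo-5-chloro-8-ethylundecan-5-ol

The longest carbon chain that includes the –OH group has 11 carbons, so the parent hydride is undecane.
An alcohol (–OH) is the principal characteristic group, giving the suffix -ol.
The numbering direction is chosen so that numbering from this end puts the hydroxyl group at C-5 rather than C-7.
That gives the hydroxyl at C-5; a bromo group at C-8; a chloro group at C-5; an ethyl group at C-8.
Substituent prefixes are cited in alphabetical order (multiplying prefixes like di-/tri- are ignored for ordering).
The name is 8-bromo-5-chloro-8-ethylundecan-5-ol.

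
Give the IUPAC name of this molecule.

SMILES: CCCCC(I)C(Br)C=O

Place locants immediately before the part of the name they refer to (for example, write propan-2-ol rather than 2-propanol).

2-bromo-3-iodoheptanal

The longest chain bearing the –CHO group is 7 carbons long (heptane).
The principal characteristic group is an aldehyde (terminal –CHO), named with the suffix -al.
The numbering direction is chosen so that the aldehyde carbon is C-1 by definition.
That gives a bromo group at C-2; an iodo group at C-3.
Prefixes are listed alphabetically: bromo, iodo.
The name is 2-bromo-3-iodoheptanal.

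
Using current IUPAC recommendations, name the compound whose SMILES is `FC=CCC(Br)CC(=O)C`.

4-bromo-7-fluorohept-6-en-2-one

Counting along the main chain through the carbonyl and the multiple bond gives 7 carbons: the parent is heptane.
The highest-priority functional group is a ketone (C=O on an internal carbon), so the name ends in -one.
The chain contains a C=C double bond, so the unsaturation ending is -ene.
Number the chain so that numbering from this end puts the carbonyl group at C-2 rather than C-6.
This places the carbonyl at C-2; the double bond between C-6 and C-7; a bromo group at C-4; a fluoro group at C-7.
Substituent prefixes are cited in alphabetical order (multiplying prefixes like di-/tri- are ignored for ordering).
Assembling the pieces gives 4-bromo-7-fluorohept-6-en-2-one.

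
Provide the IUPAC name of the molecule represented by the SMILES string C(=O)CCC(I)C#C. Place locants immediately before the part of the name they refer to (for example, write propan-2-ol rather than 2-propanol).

The longest chain bearing the –CHO group and the multiple bond is 6 carbons long (hexane).
An aldehyde (terminal –CHO) is the principal characteristic group, giving the suffix -al.
A C≡C triple bond in the chain gives the infix -yne-.
The numbering direction is chosen so that the aldehyde carbon is C-1 by definition.
This places the triple bond between C-5 and C-6; an iodo group at C-4.
Assembling the pieces gives 4-iodohex-5-ynal.

4-iodohex-5-ynal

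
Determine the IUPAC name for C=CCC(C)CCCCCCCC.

Counting along the main chain through the multiple bond gives 12 carbons: the parent is dodecane.
The chain contains a C=C double bond, so the unsaturation ending is -ene.
Number the chain so that numbering from this end puts the double bond at C-1 rather than C-11.
This places the double bond between C-1 and C-2; a methyl group at C-4.
Assembling the pieces gives 4-methyldodec-1-ene.

4-methyldodec-1-ene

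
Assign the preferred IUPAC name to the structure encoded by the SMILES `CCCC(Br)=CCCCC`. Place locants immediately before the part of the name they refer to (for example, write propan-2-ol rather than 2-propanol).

4-bromonon-4-ene

The longest chain bearing the multiple bond is 9 carbons long (nonane).
There is one C=C double bond, indicated by the ending -ene.
Choose the numbering such that numbering from this end puts the double bond at C-4 rather than C-5.
That gives the double bond between C-4 and C-5; a bromo group at C-4.
Assembling the pieces gives 4-bromonon-4-ene.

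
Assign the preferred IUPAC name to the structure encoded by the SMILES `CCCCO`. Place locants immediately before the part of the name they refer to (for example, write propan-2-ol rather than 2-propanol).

butan-1-ol

The longest carbon chain that includes the –OH group has 4 carbons, so the parent hydride is butane.
An alcohol (–OH) is the principal characteristic group, giving the suffix -ol.
Choose the numbering such that numbering from this end puts the hydroxyl group at C-1 rather than C-4.
This places the hydroxyl at C-1.
The name is butan-1-ol.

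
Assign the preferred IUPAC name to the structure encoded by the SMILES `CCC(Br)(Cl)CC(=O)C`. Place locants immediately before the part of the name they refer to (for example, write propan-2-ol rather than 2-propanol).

4-bromo-4-chlorohexan-2-one

The longest carbon chain that includes the carbonyl has 6 carbons, so the parent hydride is hexane.
A ketone (C=O on an internal carbon) is the principal characteristic group, giving the suffix -one.
The numbering direction is chosen so that numbering from this end puts the carbonyl group at C-2 rather than C-5.
With this numbering: the carbonyl at C-2; a bromo group at C-4; a chloro group at C-4.
Prefixes are listed alphabetically: bromo, chloro.
Assembling the pieces gives 4-bromo-4-chlorohexan-2-one.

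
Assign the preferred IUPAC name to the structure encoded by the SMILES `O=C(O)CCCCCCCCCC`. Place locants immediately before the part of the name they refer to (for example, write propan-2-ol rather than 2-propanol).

The longest carbon chain that includes the –COOH group has 11 carbons, so the parent hydride is undecane.
The principal characteristic group is a carboxylic acid (terminal –COOH), named with the suffix -oic acid.
The numbering direction is chosen so that the carboxylic acid carbon is C-1 by definition.
Putting it together: undecanoic acid.

undecanoic acid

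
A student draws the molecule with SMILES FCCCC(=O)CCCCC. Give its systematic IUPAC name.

1-fluorononan-4-one

The longest carbon chain that includes the carbonyl has 9 carbons, so the parent hydride is nonane.
A ketone (C=O on an internal carbon) is the principal characteristic group, giving the suffix -one.
Number the chain so that numbering from this end puts the carbonyl group at C-4 rather than C-6.
With this numbering: the carbonyl at C-4; a fluoro group at C-1.
Putting it together: 1-fluorononan-4-one.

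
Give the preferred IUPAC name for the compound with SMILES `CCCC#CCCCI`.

Counting along the main chain through the multiple bond gives 8 carbons: the parent is octane.
There is one C≡C triple bond, indicated by the ending -yne.
Choose the numbering such that the substituent locant set {1} is lower than {8} at the first point of difference.
With this numbering: the triple bond between C-4 and C-5; an iodo group at C-1.
The name is 1-iodooct-4-yne.

1-iodooct-4-yne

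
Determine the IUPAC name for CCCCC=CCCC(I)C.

2-iododec-5-ene

The longest carbon chain that includes the multiple bond has 10 carbons, so the parent hydride is decane.
There is one C=C double bond, indicated by the ending -ene.
The numbering direction is chosen so that the substituent locant set {2} is lower than {9} at the first point of difference.
That gives the double bond between C-5 and C-6; an iodo group at C-2.
The name is 2-iododec-5-ene.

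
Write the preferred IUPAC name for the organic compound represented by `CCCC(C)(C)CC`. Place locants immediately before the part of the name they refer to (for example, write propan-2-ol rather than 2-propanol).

3,3-dimethylhexane

The parent chain contains 6 carbons (hexane).
Number the chain so that the substituent locant set {3,3} is lower than {4,4} at the first point of difference.
With this numbering: two methyl groups at C-3.
Putting it together: 3,3-dimethylhexane.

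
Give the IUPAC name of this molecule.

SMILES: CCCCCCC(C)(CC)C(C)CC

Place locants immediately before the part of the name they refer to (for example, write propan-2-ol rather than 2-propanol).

4-ethyl-3,4-dimethyldecane

The longest carbon chain is 10 atoms: the parent is decane.
Number the chain so that the substituent locant set {3,4,4} is lower than {7,7,8} at the first point of difference.
This places an ethyl group at C-4; methyl groups at C-3 and C-4.
Substituent prefixes are cited in alphabetical order (multiplying prefixes like di-/tri- are ignored for ordering).
The name is 4-ethyl-3,4-dimethyldecane.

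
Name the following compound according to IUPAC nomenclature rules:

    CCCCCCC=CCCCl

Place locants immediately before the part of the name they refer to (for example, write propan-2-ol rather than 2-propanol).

1-chlorodec-3-ene

The longest chain bearing the multiple bond is 10 carbons long (decane).
There is one C=C double bond, indicated by the ending -ene.
Number the chain so that numbering from this end puts the double bond at C-3 rather than C-7.
This places the double bond between C-3 and C-4; a chloro group at C-1.
Putting it together: 1-chlorodec-3-ene.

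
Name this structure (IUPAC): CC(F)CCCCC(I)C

The longest continuous carbon chain has 8 atoms, so the parent hydride is octane.
The numbering direction is chosen so that the locant sets are identical either way, so the alphabetically earlier fluoro substituent takes the lower locant (2 rather than 7).
That gives a fluoro group at C-2; an iodo group at C-7.
The substituents are ordered alphabetically, ignoring any di-/tri- multipliers.
Assembling the pieces gives 2-fluoro-7-iodooctane.

2-fluoro-7-iodooctane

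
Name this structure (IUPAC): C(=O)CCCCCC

heptanal

Counting along the main chain through the –CHO group gives 7 carbons: the parent is heptane.
An aldehyde (terminal –CHO) is the principal characteristic group, giving the suffix -al.
Choose the numbering such that the aldehyde carbon is C-1 by definition.
Putting it together: heptanal.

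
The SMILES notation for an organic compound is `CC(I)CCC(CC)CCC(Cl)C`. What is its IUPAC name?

The longest carbon chain is 9 atoms: the parent is nonane.
The numbering direction is chosen so that the locant sets are identical either way, so the alphabetically earlier chloro substituent takes the lower locant (2 rather than 8).
With this numbering: a chloro group at C-2; an ethyl group at C-5; an iodo group at C-8.
The substituents are ordered alphabetically, ignoring any di-/tri- multipliers.
Assembling the pieces gives 2-chloro-5-ethyl-8-iodononane.

2-chloro-5-ethyl-8-iodononane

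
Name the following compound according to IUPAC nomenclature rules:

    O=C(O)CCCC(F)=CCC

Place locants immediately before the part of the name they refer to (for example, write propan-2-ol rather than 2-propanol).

5-fluorooct-5-enoic acid

The longest carbon chain that includes the –COOH group and the multiple bond has 8 carbons, so the parent hydride is octane.
A carboxylic acid (terminal –COOH) is the principal characteristic group, giving the suffix -oic acid.
A C=C double bond in the chain gives the infix -ene-.
Number the chain so that the carboxylic acid carbon is C-1 by definition.
With this numbering: the double bond between C-5 and C-6; a fluoro group at C-5.
The name is 5-fluorooct-5-enoic acid.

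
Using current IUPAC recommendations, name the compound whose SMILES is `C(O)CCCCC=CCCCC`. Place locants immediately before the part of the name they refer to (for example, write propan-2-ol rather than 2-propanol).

The longest carbon chain that includes the –OH group and the multiple bond has 11 carbons, so the parent hydride is undecane.
The highest-priority functional group is an alcohol (–OH), so the name ends in -ol.
A C=C double bond in the chain gives the infix -ene-.
Number the chain so that numbering from this end puts the hydroxyl group at C-1 rather than C-11.
This places the hydroxyl at C-1; the double bond between C-6 and C-7.
Assembling the pieces gives undec-6-en-1-ol.

undec-6-en-1-ol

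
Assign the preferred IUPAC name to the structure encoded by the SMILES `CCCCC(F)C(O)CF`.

The longest carbon chain that includes the –OH group has 7 carbons, so the parent hydride is heptane.
The principal characteristic group is an alcohol (–OH), named with the suffix -ol.
Number the chain so that numbering from this end puts the hydroxyl group at C-2 rather than C-6.
With this numbering: the hydroxyl at C-2; fluoro groups at C-1 and C-3.
The name is 1,3-difluoroheptan-2-ol.

1,3-difluoroheptan-2-ol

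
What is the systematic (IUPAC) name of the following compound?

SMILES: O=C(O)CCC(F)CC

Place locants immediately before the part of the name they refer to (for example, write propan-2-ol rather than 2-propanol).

4-fluorohexanoic acid

The longest carbon chain that includes the –COOH group has 6 carbons, so the parent hydride is hexane.
A carboxylic acid (terminal –COOH) is the principal characteristic group, giving the suffix -oic acid.
Number the chain so that the carboxylic acid carbon is C-1 by definition.
This places a fluoro group at C-4.
The name is 4-fluorohexanoic acid.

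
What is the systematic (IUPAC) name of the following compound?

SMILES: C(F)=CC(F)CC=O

The longest chain bearing the –CHO group and the multiple bond is 5 carbons long (pentane).
The principal characteristic group is an aldehyde (terminal –CHO), named with the suffix -al.
A C=C double bond in the chain gives the infix -ene-.
Number the chain so that the aldehyde carbon is C-1 by definition.
This places the double bond between C-4 and C-5; fluoro groups at C-3 and C-5.
Putting it together: 3,5-difluoropent-4-enal.

3,5-difluoropent-4-enal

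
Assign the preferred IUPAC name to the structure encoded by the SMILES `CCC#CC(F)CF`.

1,2-difluorohex-3-yne

The longest chain bearing the multiple bond is 6 carbons long (hexane).
There is one C≡C triple bond, indicated by the ending -yne.
The numbering direction is chosen so that the substituent locant set {1,2} is lower than {5,6} at the first point of difference.
With this numbering: the triple bond between C-3 and C-4; fluoro groups at C-1 and C-2.
The name is 1,2-difluorohex-3-yne.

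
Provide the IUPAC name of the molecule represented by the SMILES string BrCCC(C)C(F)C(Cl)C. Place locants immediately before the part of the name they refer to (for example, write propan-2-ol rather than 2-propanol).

1-bromo-5-chloro-4-fluoro-3-methylhexane

The parent chain contains 6 carbons (hexane).
The numbering direction is chosen so that the substituent locant set {1,3,4,5} is lower than {2,3,4,6} at the first point of difference.
That gives a bromo group at C-1; a chloro group at C-5; a fluoro group at C-4; a methyl group at C-3.
The substituents are ordered alphabetically, ignoring any di-/tri- multipliers.
Putting it together: 1-bromo-5-chloro-4-fluoro-3-methylhexane.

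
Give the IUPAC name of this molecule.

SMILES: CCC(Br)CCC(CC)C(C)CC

7-bromo-4-ethyl-3-methylnonane

The longest carbon chain is 9 atoms: the parent is nonane.
Number the chain so that the substituent locant set {3,4,7} is lower than {3,6,7} at the first point of difference.
This places a bromo group at C-7; an ethyl group at C-4; a methyl group at C-3.
Substituent prefixes are cited in alphabetical order (multiplying prefixes like di-/tri- are ignored for ordering).
The name is 7-bromo-4-ethyl-3-methylnonane.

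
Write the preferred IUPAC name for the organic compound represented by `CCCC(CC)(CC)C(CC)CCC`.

The longest continuous carbon chain has 8 atoms, so the parent hydride is octane.
The numbering direction is chosen so that the substituent locant set {4,4,5} is lower than {4,5,5} at the first point of difference.
With this numbering: ethyl groups at C-4 (×2) and C-5.
Assembling the pieces gives 4,4,5-triethyloctane.

4,4,5-triethyloctane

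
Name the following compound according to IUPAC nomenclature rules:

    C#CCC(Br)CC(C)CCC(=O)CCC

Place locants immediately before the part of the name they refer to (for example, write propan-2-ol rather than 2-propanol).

Counting along the main chain through the carbonyl and the multiple bond gives 12 carbons: the parent is dodecane.
The principal characteristic group is a ketone (C=O on an internal carbon), named with the suffix -one.
The chain contains a C≡C triple bond, so the unsaturation ending is -yne.
Number the chain so that numbering from this end puts the carbonyl group at C-4 rather than C-9.
That gives the carbonyl at C-4; the triple bond between C-11 and C-12; a bromo group at C-9; a methyl group at C-7.
Prefixes are listed alphabetically: bromo, methyl.
Assembling the pieces gives 9-bromo-7-methyldodec-11-yn-4-one.

9-bromo-7-methyldodec-11-yn-4-one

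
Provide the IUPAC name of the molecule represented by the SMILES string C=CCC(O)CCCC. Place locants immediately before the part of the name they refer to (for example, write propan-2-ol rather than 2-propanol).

Counting along the main chain through the –OH group and the multiple bond gives 8 carbons: the parent is octane.
An alcohol (–OH) is the principal characteristic group, giving the suffix -ol.
The chain contains a C=C double bond, so the unsaturation ending is -ene.
The numbering direction is chosen so that numbering from this end puts the hydroxyl group at C-4 rather than C-5.
That gives the hydroxyl at C-4; the double bond between C-1 and C-2.
Assembling the pieces gives oct-1-en-4-ol.

oct-1-en-4-ol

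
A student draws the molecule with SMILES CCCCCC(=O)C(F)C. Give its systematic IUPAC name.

2-fluorooctan-3-one

Counting along the main chain through the carbonyl gives 8 carbons: the parent is octane.
A ketone (C=O on an internal carbon) is the principal characteristic group, giving the suffix -one.
The numbering direction is chosen so that numbering from this end puts the carbonyl group at C-3 rather than C-6.
With this numbering: the carbonyl at C-3; a fluoro group at C-2.
Assembling the pieces gives 2-fluorooctan-3-one.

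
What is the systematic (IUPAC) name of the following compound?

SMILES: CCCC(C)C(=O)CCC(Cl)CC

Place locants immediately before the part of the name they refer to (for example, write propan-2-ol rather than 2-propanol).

8-chloro-4-methyldecan-5-one

The longest carbon chain that includes the carbonyl has 10 carbons, so the parent hydride is decane.
The principal characteristic group is a ketone (C=O on an internal carbon), named with the suffix -one.
Choose the numbering such that numbering from this end puts the carbonyl group at C-5 rather than C-6.
That gives the carbonyl at C-5; a chloro group at C-8; a methyl group at C-4.
Substituent prefixes are cited in alphabetical order (multiplying prefixes like di-/tri- are ignored for ordering).
Assembling the pieces gives 8-chloro-4-methyldecan-5-one.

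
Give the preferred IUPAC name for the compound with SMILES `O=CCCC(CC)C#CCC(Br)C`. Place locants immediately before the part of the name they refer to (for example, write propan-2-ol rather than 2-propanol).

Counting along the main chain through the –CHO group and the multiple bond gives 9 carbons: the parent is nonane.
The principal characteristic group is an aldehyde (terminal –CHO), named with the suffix -al.
A C≡C triple bond in the chain gives the infix -yne-.
Number the chain so that the aldehyde carbon is C-1 by definition.
With this numbering: the triple bond between C-5 and C-6; a bromo group at C-8; an ethyl group at C-4.
Prefixes are listed alphabetically: bromo, ethyl.
Assembling the pieces gives 8-bromo-4-ethylnon-5-ynal.

8-bromo-4-ethylnon-5-ynal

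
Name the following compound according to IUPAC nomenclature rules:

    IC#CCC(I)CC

1,4-diiodohex-1-yne

The longest chain bearing the multiple bond is 6 carbons long (hexane).
A C≡C triple bond in the chain gives the infix -yne-.
Choose the numbering such that numbering from this end puts the triple bond at C-1 rather than C-5.
With this numbering: the triple bond between C-1 and C-2; iodo groups at C-1 and C-4.
Putting it together: 1,4-diiodohex-1-yne.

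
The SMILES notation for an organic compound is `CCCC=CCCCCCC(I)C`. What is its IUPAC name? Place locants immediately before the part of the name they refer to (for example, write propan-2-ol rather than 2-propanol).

Counting along the main chain through the multiple bond gives 12 carbons: the parent is dodecane.
A C=C double bond in the chain gives the infix -ene-.
The numbering direction is chosen so that numbering from this end puts the double bond at C-4 rather than C-8.
This places the double bond between C-4 and C-5; an iodo group at C-11.
Putting it together: 11-iodododec-4-ene.

11-iodododec-4-ene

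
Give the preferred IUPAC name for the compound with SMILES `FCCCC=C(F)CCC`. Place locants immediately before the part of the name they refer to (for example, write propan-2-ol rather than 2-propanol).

1,5-difluorooct-4-ene

The longest chain bearing the multiple bond is 8 carbons long (octane).
A C=C double bond in the chain gives the infix -ene-.
The numbering direction is chosen so that the substituent locant set {1,5} is lower than {4,8} at the first point of difference.
With this numbering: the double bond between C-4 and C-5; fluoro groups at C-1 and C-5.
The name is 1,5-difluorooct-4-ene.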